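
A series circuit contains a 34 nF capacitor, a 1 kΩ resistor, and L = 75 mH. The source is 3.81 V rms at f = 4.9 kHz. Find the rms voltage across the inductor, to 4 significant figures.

ω = 2πf = 30790 rad/s
X_L = ωL = 2309 Ω
X_C = 1/(ωC) = 955.3 Ω
Net reactance X = X_L − X_C = 1354 Ω
Z = 1000 + j1354 Ω
|Z| = √(1000² + 1354²) = 1683 Ω
I = V/|Z| = 2.264 mA
V_L = I·|Z_L| = 0.002264 × 2309 = 5.227 V

5.227 V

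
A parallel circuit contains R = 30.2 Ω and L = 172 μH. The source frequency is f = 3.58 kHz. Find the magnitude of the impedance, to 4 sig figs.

3.838 Ω

ω = 2πf = 22490 rad/s
X_L = ωL = 3.869 Ω
Parallel: admittances add. Y = 1/R + 1/(jωL)
Y = (0.03311 − j0.2585) S
|Y| = 0.2606 S → |Z| = 1/|Y| = 3.838 Ω, ∠Z = −∠Y = 82.70°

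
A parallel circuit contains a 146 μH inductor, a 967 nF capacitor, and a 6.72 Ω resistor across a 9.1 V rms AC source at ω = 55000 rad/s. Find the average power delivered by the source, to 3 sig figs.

X_L = ωL = 8.03 Ω
X_C = 1/(ωC) = 18.8 Ω
Parallel: admittances add. Y = 1/R + 1/(jωL) + jωC
Y = (0.149 − j0.0713) S
|Y| = 0.165 S → |Z| = 1/|Y| = 6.06 Ω, ∠Z = −∠Y = 25.6°
I = V/|Z| = 1.50 A
P = VI cos φ = 9.1 × 1.50 × cos(25.6°) = 12.3 W

12.3 W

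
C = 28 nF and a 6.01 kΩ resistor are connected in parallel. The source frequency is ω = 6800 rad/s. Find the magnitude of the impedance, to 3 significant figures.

X_C = 1/(ωC) = 5250 Ω
Parallel: admittances add. Y = 1/R + jωC
Y = (0.000166 + j0.000190) S
|Y| = 0.000253 S → |Z| = 1/|Y| = 3950 Ω, ∠Z = −∠Y = -48.8°

3950 Ω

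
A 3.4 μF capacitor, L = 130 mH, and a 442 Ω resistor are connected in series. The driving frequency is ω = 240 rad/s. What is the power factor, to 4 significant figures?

X_L = ωL = 31.20 Ω
X_C = 1/(ωC) = 1225 Ω
Net reactance X = X_L − X_C = -1194 Ω
Z = 442.0 − j1194 Ω
|Z| = √(442.0² + 1194²) = 1273 Ω
∠Z = arctan(-1194/442.0) = -69.69°
cos φ = cos(-69.69°) = 0.3471

0.3471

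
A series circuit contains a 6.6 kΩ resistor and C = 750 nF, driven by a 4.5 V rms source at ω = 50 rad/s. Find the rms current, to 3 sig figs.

X_C = 1/(ωC) = 26700 Ω
Z = 6600 − j26700 Ω
|Z| = √(6600² + 26700²) = 27500 Ω
I = V/|Z| = 4.5/27500 = 164 μA

164 μA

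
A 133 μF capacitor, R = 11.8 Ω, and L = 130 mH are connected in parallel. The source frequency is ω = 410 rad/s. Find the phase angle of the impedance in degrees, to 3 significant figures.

-22.9°

X_L = ωL = 53.3 Ω
X_C = 1/(ωC) = 18.3 Ω
Parallel: admittances add. Y = 1/R + 1/(jωL) + jωC
Y = (0.0847 + j0.0358) S
|Y| = 0.0920 S → |Z| = 1/|Y| = 10.9 Ω, ∠Z = −∠Y = -22.9°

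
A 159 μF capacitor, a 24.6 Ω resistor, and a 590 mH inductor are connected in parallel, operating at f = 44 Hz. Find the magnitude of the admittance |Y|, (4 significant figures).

ω = 2πf = 276.5 rad/s
X_L = ωL = 163.1 Ω
X_C = 1/(ωC) = 22.75 Ω
Parallel: admittances add. Y = 1/R + 1/(jωL) + jωC
Y = (0.04065 + j0.03783) S
|Y| = 0.05553 S → |Z| = 1/|Y| = 18.01 Ω, ∠Z = −∠Y = -42.94°

55.53 mS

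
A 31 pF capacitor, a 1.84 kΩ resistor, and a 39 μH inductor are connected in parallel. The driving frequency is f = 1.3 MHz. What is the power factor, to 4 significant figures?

0.1851

ω = 2πf = 8.168e+06 rad/s
X_L = ωL = 318.6 Ω
X_C = 1/(ωC) = 3949 Ω
Parallel: admittances add. Y = 1/R + 1/(jωL) + jωC
Y = (0.0005435 − j0.002886) S
|Y| = 0.002937 S → |Z| = 1/|Y| = 340.5 Ω, ∠Z = −∠Y = 79.33°
cos φ = cos(79.33°) = 0.1851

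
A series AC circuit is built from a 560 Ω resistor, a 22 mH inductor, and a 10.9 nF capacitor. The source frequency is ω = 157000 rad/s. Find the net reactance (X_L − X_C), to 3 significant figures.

X_L = ωL = 3450 Ω
X_C = 1/(ωC) = 584 Ω
X = 3450 − 584 = 2870 Ω

2870 Ω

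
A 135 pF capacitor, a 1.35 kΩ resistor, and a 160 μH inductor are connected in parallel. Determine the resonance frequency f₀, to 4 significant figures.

ω₀ = 1/√(LC) = 1/√(0.00016 × 1.35e-10) = 6.804e+06 rad/s
f₀ = ω₀/(2π) = 1.083 MHz

1.083 MHz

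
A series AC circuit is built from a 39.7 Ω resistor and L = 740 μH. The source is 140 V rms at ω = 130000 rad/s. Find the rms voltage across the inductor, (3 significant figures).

129 V

X_L = ωL = 96.2 Ω
Z = 39.7 + j96.2 Ω
|Z| = √(39.7² + 96.2²) = 104 Ω
I = V/|Z| = 1.35 A
V_L = I·|Z_L| = 1.35 × 96.2 = 129 V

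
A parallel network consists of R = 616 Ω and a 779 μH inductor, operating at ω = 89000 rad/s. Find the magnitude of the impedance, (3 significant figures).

68.9 Ω

X_L = ωL = 69.3 Ω
Parallel: admittances add. Y = 1/R + 1/(jωL)
Y = (0.00162 − j0.0144) S
|Y| = 0.0145 S → |Z| = 1/|Y| = 68.9 Ω, ∠Z = −∠Y = 83.6°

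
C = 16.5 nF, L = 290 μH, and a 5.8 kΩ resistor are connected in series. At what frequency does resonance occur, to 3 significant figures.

72.8 kHz

ω₀ = 1/√(LC) = 1/√(0.00029 × 1.65e-08) = 457200 rad/s
f₀ = ω₀/(2π) = 72.8 kHz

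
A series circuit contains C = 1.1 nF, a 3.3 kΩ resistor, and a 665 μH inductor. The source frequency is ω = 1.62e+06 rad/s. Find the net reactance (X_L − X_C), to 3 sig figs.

516 Ω

X_L = ωL = 1080 Ω
X_C = 1/(ωC) = 561 Ω
X = 1080 − 561 = 516 Ω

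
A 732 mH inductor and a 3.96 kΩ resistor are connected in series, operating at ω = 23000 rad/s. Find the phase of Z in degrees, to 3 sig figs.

76.8°

X_L = ωL = 16800 Ω
Z = 3960 + j16800 Ω
|Z| = √(3960² + 16800²) = 17300 Ω
∠Z = arctan(16800/3960) = 76.8°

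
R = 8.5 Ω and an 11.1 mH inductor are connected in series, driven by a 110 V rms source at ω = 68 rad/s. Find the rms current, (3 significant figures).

12.9 A

X_L = ωL = 0.755 Ω
Z = 8.50 + j0.755 Ω
|Z| = √(8.50² + 0.755²) = 8.53 Ω
I = V/|Z| = 110/8.53 = 12.9 A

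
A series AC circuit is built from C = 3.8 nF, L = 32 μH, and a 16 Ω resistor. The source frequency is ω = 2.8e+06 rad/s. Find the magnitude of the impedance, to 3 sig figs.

16.6 Ω

X_L = ωL = 89.6 Ω
X_C = 1/(ωC) = 94.0 Ω
Net reactance X = X_L − X_C = -4.38 Ω
Z = 16.0 − j4.38 Ω
|Z| = √(16.0² + 4.38²) = 16.6 Ω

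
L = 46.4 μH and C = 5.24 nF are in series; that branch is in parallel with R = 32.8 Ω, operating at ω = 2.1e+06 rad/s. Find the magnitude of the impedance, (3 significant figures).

6.44 Ω

X_L = ωL = 97.4 Ω
X_C = 1/(ωC) = 90.9 Ω
Branch 1: Z₁ = R = 32.8 Ω
Branch 2 (series LC): Z₂ = j(X_L − X_C) = j6.56 Ω
Parallel: Z = Z₁Z₂/(Z₁+Z₂), |Z| = 6.44 Ω, ∠Z = 78.7°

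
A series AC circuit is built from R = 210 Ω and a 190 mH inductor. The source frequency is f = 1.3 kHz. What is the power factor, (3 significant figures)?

ω = 2πf = 8168 rad/s
X_L = ωL = 1550 Ω
Z = 210 + j1550 Ω
|Z| = √(210² + 1550²) = 1570 Ω
∠Z = arctan(1550/210) = 82.3°
cos φ = cos(82.3°) = 0.134

0.134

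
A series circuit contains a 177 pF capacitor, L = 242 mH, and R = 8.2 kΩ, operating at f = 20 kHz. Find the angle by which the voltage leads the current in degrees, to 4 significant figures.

-60.59°

ω = 2πf = 125700 rad/s
X_L = ωL = 30410 Ω
X_C = 1/(ωC) = 44960 Ω
Net reactance X = X_L − X_C = -14550 Ω
Z = 8200 − j14550 Ω
|Z| = √(8200² + 14550²) = 16700 Ω
∠Z = arctan(-14550/8200) = -60.59°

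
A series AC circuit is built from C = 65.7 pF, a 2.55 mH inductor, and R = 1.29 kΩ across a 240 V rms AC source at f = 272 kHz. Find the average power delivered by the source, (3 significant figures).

3.32 W

ω = 2πf = 1.709e+06 rad/s
X_L = ωL = 4360 Ω
X_C = 1/(ωC) = 8910 Ω
Net reactance X = X_L − X_C = -4550 Ω
Z = 1290 − j4550 Ω
|Z| = √(1290² + 4550²) = 4730 Ω
∠Z = arctan(-4550/1290) = -74.2°
I = V/|Z| = 50.8 mA
P = VI cos φ = 240 × 0.0508 × cos(-74.2°) = 3.32 W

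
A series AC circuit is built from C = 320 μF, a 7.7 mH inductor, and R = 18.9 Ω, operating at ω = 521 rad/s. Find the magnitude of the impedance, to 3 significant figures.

19.0 Ω

X_L = ωL = 4.01 Ω
X_C = 1/(ωC) = 6.00 Ω
Net reactance X = X_L − X_C = -1.99 Ω
Z = 18.9 − j1.99 Ω
|Z| = √(18.9² + 1.99²) = 19.0 Ω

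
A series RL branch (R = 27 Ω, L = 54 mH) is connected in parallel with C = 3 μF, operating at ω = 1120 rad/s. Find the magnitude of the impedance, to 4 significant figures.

X_L = ωL = 60.48 Ω
X_C = 1/(ωC) = 297.6 Ω
Branch 1 (R+jX_L): Z₁ = 27.00 + j60.48 Ω, |Z₁| = 66.23 Ω
Branch 2 (−jX_C): Z₂ = −j297.6 Ω
Parallel: Z = Z₁Z₂/(Z₁+Z₂), |Z| = 82.59 Ω, ∠Z = 59.45°

82.59 Ω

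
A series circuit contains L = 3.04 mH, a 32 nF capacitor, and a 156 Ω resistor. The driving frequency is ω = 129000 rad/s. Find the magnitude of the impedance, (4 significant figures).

216.4 Ω

X_L = ωL = 392.2 Ω
X_C = 1/(ωC) = 242.2 Ω
Net reactance X = X_L − X_C = 149.9 Ω
Z = 156.0 + j149.9 Ω
|Z| = √(156.0² + 149.9²) = 216.4 Ω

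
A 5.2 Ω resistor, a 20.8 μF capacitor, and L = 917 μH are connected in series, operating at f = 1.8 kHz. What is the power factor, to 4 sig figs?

0.6475

ω = 2πf = 11310 rad/s
X_L = ωL = 10.37 Ω
X_C = 1/(ωC) = 4.251 Ω
Net reactance X = X_L − X_C = 6.120 Ω
Z = 5.200 + j6.120 Ω
|Z| = √(5.200² + 6.120²) = 8.031 Ω
∠Z = arctan(6.120/5.200) = 49.65°
cos φ = cos(49.65°) = 0.6475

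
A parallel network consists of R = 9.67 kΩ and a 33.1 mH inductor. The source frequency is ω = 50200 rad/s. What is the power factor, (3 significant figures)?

0.169

X_L = ωL = 1660 Ω
Parallel: admittances add. Y = 1/R + 1/(jωL)
Y = (0.000103 − j0.000602) S
|Y| = 0.000611 S → |Z| = 1/|Y| = 1640 Ω, ∠Z = −∠Y = 80.2°
cos φ = cos(80.2°) = 0.169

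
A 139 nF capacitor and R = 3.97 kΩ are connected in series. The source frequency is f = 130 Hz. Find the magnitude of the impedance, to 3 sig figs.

ω = 2πf = 816.8 rad/s
X_C = 1/(ωC) = 8810 Ω
Z = 3970 − j8810 Ω
|Z| = √(3970² + 8810²) = 9660 Ω

9660 Ω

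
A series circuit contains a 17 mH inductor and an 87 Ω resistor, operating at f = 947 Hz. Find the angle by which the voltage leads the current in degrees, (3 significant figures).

ω = 2πf = 5950 rad/s
X_L = ωL = 101 Ω
Z = 87.0 + j101 Ω
|Z| = √(87.0² + 101²) = 133 Ω
∠Z = arctan(101/87.0) = 49.3°

49.3°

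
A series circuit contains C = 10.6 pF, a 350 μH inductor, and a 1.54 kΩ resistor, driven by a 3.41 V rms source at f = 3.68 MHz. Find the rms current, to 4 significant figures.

ω = 2πf = 2.312e+07 rad/s
X_L = ωL = 8093 Ω
X_C = 1/(ωC) = 4080 Ω
Net reactance X = X_L − X_C = 4013 Ω
Z = 1540 + j4013 Ω
|Z| = √(1540² + 4013²) = 4298 Ω
I = V/|Z| = 3.41/4298 = 793.4 μA

793.4 μA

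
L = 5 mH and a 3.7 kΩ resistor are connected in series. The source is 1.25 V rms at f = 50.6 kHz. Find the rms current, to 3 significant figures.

ω = 2πf = 317900 rad/s
X_L = ωL = 1590 Ω
Z = 3700 + j1590 Ω
|Z| = √(3700² + 1590²) = 4030 Ω
I = V/|Z| = 1.25/4030 = 310 μA

310 μA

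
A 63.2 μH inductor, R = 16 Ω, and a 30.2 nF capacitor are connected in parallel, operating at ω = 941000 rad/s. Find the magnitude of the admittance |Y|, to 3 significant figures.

X_L = ωL = 59.5 Ω
X_C = 1/(ωC) = 35.2 Ω
Parallel: admittances add. Y = 1/R + 1/(jωL) + jωC
Y = (0.0625 + j0.0116) S
|Y| = 0.0636 S → |Z| = 1/|Y| = 15.7 Ω, ∠Z = −∠Y = -10.5°

63.6 mS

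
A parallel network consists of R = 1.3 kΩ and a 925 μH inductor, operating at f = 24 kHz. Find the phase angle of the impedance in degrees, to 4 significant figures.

83.88°

ω = 2πf = 150800 rad/s
X_L = ωL = 139.5 Ω
Parallel: admittances add. Y = 1/R + 1/(jωL)
Y = (0.0007692 − j0.007169) S
|Y| = 0.007210 S → |Z| = 1/|Y| = 138.7 Ω, ∠Z = −∠Y = 83.88°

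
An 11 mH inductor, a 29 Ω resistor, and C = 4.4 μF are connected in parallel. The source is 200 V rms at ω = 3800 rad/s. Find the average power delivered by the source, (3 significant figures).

X_L = ωL = 41.8 Ω
X_C = 1/(ωC) = 59.8 Ω
Parallel: admittances add. Y = 1/R + 1/(jωL) + jωC
Y = (0.0345 − j0.00720) S
|Y| = 0.0352 S → |Z| = 1/|Y| = 28.4 Ω, ∠Z = −∠Y = 11.8°
I = V/|Z| = 7.05 A
P = VI cos φ = 200 × 7.05 × cos(11.8°) = 1.38 kW

1.38 kW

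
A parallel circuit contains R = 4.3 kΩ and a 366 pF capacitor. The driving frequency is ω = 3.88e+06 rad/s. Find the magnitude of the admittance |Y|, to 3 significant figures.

1.44 mS

X_C = 1/(ωC) = 704 Ω
Parallel: admittances add. Y = 1/R + jωC
Y = (0.000233 + j0.00142) S
|Y| = 0.00144 S → |Z| = 1/|Y| = 695 Ω, ∠Z = −∠Y = -80.7°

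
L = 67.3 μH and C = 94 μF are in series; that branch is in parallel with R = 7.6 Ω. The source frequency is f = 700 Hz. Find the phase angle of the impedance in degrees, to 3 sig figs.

-74.4°

ω = 2πf = 4398 rad/s
X_L = ωL = 0.296 Ω
X_C = 1/(ωC) = 2.42 Ω
Branch 1: Z₁ = R = 7.60 Ω
Branch 2 (series LC): Z₂ = j(X_L − X_C) = −j2.12 Ω
Parallel: Z = Z₁Z₂/(Z₁+Z₂), |Z| = 2.04 Ω, ∠Z = -74.4°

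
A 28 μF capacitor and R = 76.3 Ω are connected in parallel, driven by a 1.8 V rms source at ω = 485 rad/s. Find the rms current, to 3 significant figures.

34.0 mA

X_C = 1/(ωC) = 73.6 Ω
Parallel: admittances add. Y = 1/R + jωC
Y = (0.0131 + j0.0136) S
|Y| = 0.0189 S → |Z| = 1/|Y| = 53.0 Ω, ∠Z = −∠Y = -46.0°
I = V/|Z| = 1.8/53.0 = 34.0 mA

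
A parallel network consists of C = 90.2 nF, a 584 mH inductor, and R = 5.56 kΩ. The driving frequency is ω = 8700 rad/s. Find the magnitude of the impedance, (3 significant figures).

1630 Ω

X_L = ωL = 5080 Ω
X_C = 1/(ωC) = 1270 Ω
Parallel: admittances add. Y = 1/R + 1/(jωL) + jωC
Y = (0.000180 + j0.000588) S
|Y| = 0.000615 S → |Z| = 1/|Y| = 1630 Ω, ∠Z = −∠Y = -73.0°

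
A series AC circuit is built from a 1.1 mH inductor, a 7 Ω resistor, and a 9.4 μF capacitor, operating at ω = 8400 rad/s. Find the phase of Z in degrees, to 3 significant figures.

-26.1°

X_L = ωL = 9.24 Ω
X_C = 1/(ωC) = 12.7 Ω
Net reactance X = X_L − X_C = -3.42 Ω
Z = 7.00 − j3.42 Ω
|Z| = √(7.00² + 3.42²) = 7.79 Ω
∠Z = arctan(-3.42/7.00) = -26.1°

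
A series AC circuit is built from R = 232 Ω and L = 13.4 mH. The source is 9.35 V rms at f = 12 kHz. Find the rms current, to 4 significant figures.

9.020 mA

ω = 2πf = 75400 rad/s
X_L = ωL = 1010 Ω
Z = 232.0 + j1010 Ω
|Z| = √(232.0² + 1010²) = 1037 Ω
I = V/|Z| = 9.35/1037 = 9.020 mA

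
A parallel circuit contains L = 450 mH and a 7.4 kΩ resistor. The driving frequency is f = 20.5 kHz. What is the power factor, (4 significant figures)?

ω = 2πf = 128800 rad/s
X_L = ωL = 57960 Ω
Parallel: admittances add. Y = 1/R + 1/(jωL)
Y = (0.0001351 − j1.725e-05) S
|Y| = 0.0001362 S → |Z| = 1/|Y| = 7340 Ω, ∠Z = −∠Y = 7.276°
cos φ = cos(7.276°) = 0.9919

0.9919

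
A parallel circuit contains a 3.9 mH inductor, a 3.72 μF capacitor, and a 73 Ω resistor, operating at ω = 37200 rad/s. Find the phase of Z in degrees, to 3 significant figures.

X_L = ωL = 145 Ω
X_C = 1/(ωC) = 7.23 Ω
Parallel: admittances add. Y = 1/R + 1/(jωL) + jωC
Y = (0.0137 + j0.131) S
|Y| = 0.132 S → |Z| = 1/|Y| = 7.56 Ω, ∠Z = −∠Y = -84.1°

-84.1°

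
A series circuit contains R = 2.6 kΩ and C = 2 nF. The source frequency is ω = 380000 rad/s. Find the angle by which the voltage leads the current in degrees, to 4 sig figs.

-26.84°

X_C = 1/(ωC) = 1316 Ω
Z = 2600 − j1316 Ω
|Z| = √(2600² + 1316²) = 2914 Ω
∠Z = arctan(-1316/2600) = -26.84°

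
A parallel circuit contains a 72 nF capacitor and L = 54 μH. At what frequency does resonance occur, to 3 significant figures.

ω₀ = 1/√(LC) = 1/√(5.4e-05 × 7.2e-08) = 507200 rad/s
f₀ = ω₀/(2π) = 80.7 kHz

80.7 kHz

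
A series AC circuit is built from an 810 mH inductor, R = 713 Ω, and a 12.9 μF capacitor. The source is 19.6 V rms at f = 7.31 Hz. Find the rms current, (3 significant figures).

ω = 2πf = 45.93 rad/s
X_L = ωL = 37.2 Ω
X_C = 1/(ωC) = 1690 Ω
Net reactance X = X_L − X_C = -1650 Ω
Z = 713 − j1650 Ω
|Z| = √(713² + 1650²) = 1800 Ω
I = V/|Z| = 19.6/1800 = 10.9 mA

10.9 mA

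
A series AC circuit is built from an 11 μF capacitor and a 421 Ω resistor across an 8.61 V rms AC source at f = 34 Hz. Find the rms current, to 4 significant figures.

ω = 2πf = 213.6 rad/s
X_C = 1/(ωC) = 425.5 Ω
Z = 421.0 − j425.5 Ω
|Z| = √(421.0² + 425.5²) = 598.6 Ω
I = V/|Z| = 8.61/598.6 = 14.38 mA

14.38 mA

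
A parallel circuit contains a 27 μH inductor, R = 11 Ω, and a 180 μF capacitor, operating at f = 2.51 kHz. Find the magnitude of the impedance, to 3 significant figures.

ω = 2πf = 15770 rad/s
X_L = ωL = 0.426 Ω
X_C = 1/(ωC) = 0.352 Ω
Parallel: admittances add. Y = 1/R + 1/(jωL) + jωC
Y = (0.0909 + j0.490) S
|Y| = 0.499 S → |Z| = 1/|Y| = 2.01 Ω, ∠Z = −∠Y = -79.5°

2.01 Ω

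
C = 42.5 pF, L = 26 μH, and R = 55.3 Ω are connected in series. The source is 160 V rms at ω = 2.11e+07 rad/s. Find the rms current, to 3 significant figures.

X_L = ωL = 549 Ω
X_C = 1/(ωC) = 1120 Ω
Net reactance X = X_L − X_C = -567 Ω
Z = 55.3 − j567 Ω
|Z| = √(55.3² + 567²) = 569 Ω
I = V/|Z| = 160/569 = 281 mA

281 mA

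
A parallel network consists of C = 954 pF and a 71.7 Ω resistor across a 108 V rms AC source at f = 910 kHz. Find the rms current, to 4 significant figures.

ω = 2πf = 5.718e+06 rad/s
X_C = 1/(ωC) = 183.3 Ω
Parallel: admittances add. Y = 1/R + jωC
Y = (0.01395 + j0.005455) S
|Y| = 0.01498 S → |Z| = 1/|Y| = 66.77 Ω, ∠Z = −∠Y = -21.36°
I = V/|Z| = 108/66.77 = 1.617 A

1.617 A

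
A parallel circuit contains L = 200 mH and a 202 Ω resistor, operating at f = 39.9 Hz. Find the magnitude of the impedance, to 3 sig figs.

48.7 Ω

ω = 2πf = 250.7 rad/s
X_L = ωL = 50.1 Ω
Parallel: admittances add. Y = 1/R + 1/(jωL)
Y = (0.00495 − j0.0199) S
|Y| = 0.0205 S → |Z| = 1/|Y| = 48.7 Ω, ∠Z = −∠Y = 76.1°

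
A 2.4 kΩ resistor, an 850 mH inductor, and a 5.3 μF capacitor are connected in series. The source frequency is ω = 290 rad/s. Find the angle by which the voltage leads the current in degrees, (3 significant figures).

-9.56°

X_L = ωL = 246 Ω
X_C = 1/(ωC) = 651 Ω
Net reactance X = X_L − X_C = -404 Ω
Z = 2400 − j404 Ω
|Z| = √(2400² + 404²) = 2430 Ω
∠Z = arctan(-404/2400) = -9.56°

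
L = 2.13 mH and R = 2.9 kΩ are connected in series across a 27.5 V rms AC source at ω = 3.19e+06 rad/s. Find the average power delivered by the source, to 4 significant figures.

40.18 mW

X_L = ωL = 6795 Ω
Z = 2900 + j6795 Ω
|Z| = √(2900² + 6795²) = 7388 Ω
∠Z = arctan(6795/2900) = 66.89°
I = V/|Z| = 3.722 mA
P = VI cos φ = 27.5 × 0.003722 × cos(66.89°) = 40.18 mW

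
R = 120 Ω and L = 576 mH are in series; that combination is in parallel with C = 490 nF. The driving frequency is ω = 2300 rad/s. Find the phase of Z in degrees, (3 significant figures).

-79.8°

X_L = ωL = 1320 Ω
X_C = 1/(ωC) = 887 Ω
Branch 1 (R+jX_L): Z₁ = 120 + j1320 Ω, |Z₁| = 1330 Ω
Branch 2 (−jX_C): Z₂ = −j887 Ω
Parallel: Z = Z₁Z₂/(Z₁+Z₂), |Z| = 2600 Ω, ∠Z = -79.8°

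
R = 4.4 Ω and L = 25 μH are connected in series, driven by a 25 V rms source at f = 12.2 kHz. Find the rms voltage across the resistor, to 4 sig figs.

22.92 V

ω = 2πf = 76650 rad/s
X_L = ωL = 1.916 Ω
Z = 4.400 + j1.916 Ω
|Z| = √(4.400² + 1.916²) = 4.799 Ω
I = V/|Z| = 5.209 A
V_R = I·|Z_R| = 5.209 × 4.400 = 22.92 V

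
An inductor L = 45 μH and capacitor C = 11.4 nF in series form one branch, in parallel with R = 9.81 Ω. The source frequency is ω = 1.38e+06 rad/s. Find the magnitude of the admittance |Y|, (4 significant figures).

690.3 mS

X_L = ωL = 62.10 Ω
X_C = 1/(ωC) = 63.56 Ω
Branch 1: Z₁ = R = 9.810 Ω
Branch 2 (series LC): Z₂ = j(X_L − X_C) = −j1.465 Ω
Parallel: Z = Z₁Z₂/(Z₁+Z₂), |Z| = 1.449 Ω, ∠Z = -81.51°
|Y| = 1/|Z| = 690.3 mS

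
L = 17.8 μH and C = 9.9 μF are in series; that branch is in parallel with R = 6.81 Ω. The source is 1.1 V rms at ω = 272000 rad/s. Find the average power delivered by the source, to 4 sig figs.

X_L = ωL = 4.842 Ω
X_C = 1/(ωC) = 0.3714 Ω
Branch 1: Z₁ = R = 6.810 Ω
Branch 2 (series LC): Z₂ = j(X_L − X_C) = j4.470 Ω
Parallel: Z = Z₁Z₂/(Z₁+Z₂), |Z| = 3.737 Ω, ∠Z = 56.72°
I = V/|Z| = 294.4 mA
P = VI cos φ = 1.1 × 0.2944 × cos(56.72°) = 177.7 mW

177.7 mW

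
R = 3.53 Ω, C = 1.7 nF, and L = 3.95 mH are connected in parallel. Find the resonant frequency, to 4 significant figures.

61.42 kHz

ω₀ = 1/√(LC) = 1/√(0.00395 × 1.7e-09) = 385900 rad/s
f₀ = ω₀/(2π) = 61.42 kHz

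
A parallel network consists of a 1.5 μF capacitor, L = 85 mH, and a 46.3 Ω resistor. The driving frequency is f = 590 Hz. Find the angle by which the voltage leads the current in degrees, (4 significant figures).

ω = 2πf = 3707 rad/s
X_L = ωL = 315.1 Ω
X_C = 1/(ωC) = 179.8 Ω
Parallel: admittances add. Y = 1/R + 1/(jωL) + jωC
Y = (0.02160 + j0.002387) S
|Y| = 0.02173 S → |Z| = 1/|Y| = 46.02 Ω, ∠Z = −∠Y = -6.307°

-6.307°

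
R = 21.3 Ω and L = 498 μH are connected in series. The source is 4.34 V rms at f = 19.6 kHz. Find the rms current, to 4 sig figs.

ω = 2πf = 123200 rad/s
X_L = ωL = 61.33 Ω
Z = 21.30 + j61.33 Ω
|Z| = √(21.30² + 61.33²) = 64.92 Ω
I = V/|Z| = 4.34/64.92 = 66.85 mA

66.85 mA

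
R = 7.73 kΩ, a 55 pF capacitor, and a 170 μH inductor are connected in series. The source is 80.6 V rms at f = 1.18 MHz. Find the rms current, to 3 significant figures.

10.3 mA

ω = 2πf = 7.414e+06 rad/s
X_L = ωL = 1260 Ω
X_C = 1/(ωC) = 2450 Ω
Net reactance X = X_L − X_C = -1190 Ω
Z = 7730 − j1190 Ω
|Z| = √(7730² + 1190²) = 7820 Ω
I = V/|Z| = 80.6/7820 = 10.3 mA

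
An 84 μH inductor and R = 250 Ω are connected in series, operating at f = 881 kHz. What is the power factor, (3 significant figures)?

ω = 2πf = 5.535e+06 rad/s
X_L = ωL = 465 Ω
Z = 250 + j465 Ω
|Z| = √(250² + 465²) = 528 Ω
∠Z = arctan(465/250) = 61.7°
cos φ = cos(61.7°) = 0.474

0.474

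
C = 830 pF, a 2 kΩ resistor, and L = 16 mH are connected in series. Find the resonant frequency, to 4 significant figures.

43.67 kHz

ω₀ = 1/√(LC) = 1/√(0.016 × 8.3e-10) = 274400 rad/s
f₀ = ω₀/(2π) = 43.67 kHz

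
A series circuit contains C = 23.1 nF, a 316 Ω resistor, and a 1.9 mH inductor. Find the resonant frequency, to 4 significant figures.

ω₀ = 1/√(LC) = 1/√(0.0019 × 2.31e-08) = 150900 rad/s
f₀ = ω₀/(2π) = 24.02 kHz

24.02 kHz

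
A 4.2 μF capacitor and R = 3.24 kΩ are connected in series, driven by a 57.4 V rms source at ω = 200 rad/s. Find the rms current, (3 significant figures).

16.6 mA

X_C = 1/(ωC) = 1190 Ω
Z = 3240 − j1190 Ω
|Z| = √(3240² + 1190²) = 3450 Ω
I = V/|Z| = 57.4/3450 = 16.6 mA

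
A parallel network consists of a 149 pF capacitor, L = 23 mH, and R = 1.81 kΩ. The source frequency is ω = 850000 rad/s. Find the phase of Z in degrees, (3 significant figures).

-7.78°

X_L = ωL = 19600 Ω
X_C = 1/(ωC) = 7900 Ω
Parallel: admittances add. Y = 1/R + 1/(jωL) + jωC
Y = (0.000552 + j7.55e-05) S
|Y| = 0.000558 S → |Z| = 1/|Y| = 1790 Ω, ∠Z = −∠Y = -7.78°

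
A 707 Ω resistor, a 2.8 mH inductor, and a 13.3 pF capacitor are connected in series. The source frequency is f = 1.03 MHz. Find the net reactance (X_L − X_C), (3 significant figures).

ω = 2πf = 6.472e+06 rad/s
X_L = ωL = 18100 Ω
X_C = 1/(ωC) = 11600 Ω
X = 18100 − 11600 = 6500 Ω

6500 Ω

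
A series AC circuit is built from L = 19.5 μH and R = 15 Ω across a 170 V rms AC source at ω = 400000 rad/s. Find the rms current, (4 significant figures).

X_L = ωL = 7.800 Ω
Z = 15.00 + j7.800 Ω
|Z| = √(15.00² + 7.800²) = 16.91 Ω
I = V/|Z| = 170/16.91 = 10.06 A

10.06 A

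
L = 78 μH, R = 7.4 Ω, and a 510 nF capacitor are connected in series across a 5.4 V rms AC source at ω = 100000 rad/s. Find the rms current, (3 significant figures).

388 mA

X_L = ωL = 7.80 Ω
X_C = 1/(ωC) = 19.6 Ω
Net reactance X = X_L − X_C = -11.8 Ω
Z = 7.40 − j11.8 Ω
|Z| = √(7.40² + 11.8²) = 13.9 Ω
I = V/|Z| = 5.4/13.9 = 388 mA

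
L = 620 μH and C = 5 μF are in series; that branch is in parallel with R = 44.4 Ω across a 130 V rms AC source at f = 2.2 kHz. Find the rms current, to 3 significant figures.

ω = 2πf = 13820 rad/s
X_L = ωL = 8.57 Ω
X_C = 1/(ωC) = 14.5 Ω
Branch 1: Z₁ = R = 44.4 Ω
Branch 2 (series LC): Z₂ = j(X_L − X_C) = −j5.90 Ω
Parallel: Z = Z₁Z₂/(Z₁+Z₂), |Z| = 5.85 Ω, ∠Z = -82.4°
I = V/|Z| = 130/5.85 = 22.2 A

22.2 A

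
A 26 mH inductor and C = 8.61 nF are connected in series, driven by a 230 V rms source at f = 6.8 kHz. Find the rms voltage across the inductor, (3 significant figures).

159 V

ω = 2πf = 42730 rad/s
X_L = ωL = 1110 Ω
X_C = 1/(ωC) = 2720 Ω
Net reactance X = X_L − X_C = -1610 Ω
Z = − j1610 Ω
|Z| = √(0² + 1610²) = 1610 Ω
I = V/|Z| = 143 mA
V_L = I·|Z_L| = 0.143 × 1110 = 159 V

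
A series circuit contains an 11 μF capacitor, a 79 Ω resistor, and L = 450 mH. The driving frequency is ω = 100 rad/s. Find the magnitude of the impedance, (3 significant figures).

868 Ω

X_L = ωL = 45.0 Ω
X_C = 1/(ωC) = 909 Ω
Net reactance X = X_L − X_C = -864 Ω
Z = 79.0 − j864 Ω
|Z| = √(79.0² + 864²) = 868 Ω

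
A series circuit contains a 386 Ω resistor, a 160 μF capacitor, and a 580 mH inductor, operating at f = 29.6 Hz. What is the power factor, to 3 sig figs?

ω = 2πf = 186.0 rad/s
X_L = ωL = 108 Ω
X_C = 1/(ωC) = 33.6 Ω
Net reactance X = X_L − X_C = 74.3 Ω
Z = 386 + j74.3 Ω
|Z| = √(386² + 74.3²) = 393 Ω
∠Z = arctan(74.3/386) = 10.9°
cos φ = cos(10.9°) = 0.982

0.982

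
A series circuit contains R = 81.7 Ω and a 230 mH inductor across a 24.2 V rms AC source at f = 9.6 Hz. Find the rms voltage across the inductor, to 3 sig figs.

4.05 V

ω = 2πf = 60.32 rad/s
X_L = ωL = 13.9 Ω
Z = 81.7 + j13.9 Ω
|Z| = √(81.7² + 13.9²) = 82.9 Ω
I = V/|Z| = 292 mA
V_L = I·|Z_L| = 0.292 × 13.9 = 4.05 V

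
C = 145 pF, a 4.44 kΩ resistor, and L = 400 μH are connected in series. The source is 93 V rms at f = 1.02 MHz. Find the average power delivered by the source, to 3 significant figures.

1.75 W

ω = 2πf = 6.409e+06 rad/s
X_L = ωL = 2560 Ω
X_C = 1/(ωC) = 1080 Ω
Net reactance X = X_L − X_C = 1490 Ω
Z = 4440 + j1490 Ω
|Z| = √(4440² + 1490²) = 4680 Ω
∠Z = arctan(1490/4440) = 18.5°
I = V/|Z| = 19.9 mA
P = VI cos φ = 93 × 0.0199 × cos(18.5°) = 1.75 W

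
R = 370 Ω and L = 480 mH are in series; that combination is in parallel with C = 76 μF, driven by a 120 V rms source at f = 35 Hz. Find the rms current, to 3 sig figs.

1.94 A

ω = 2πf = 219.9 rad/s
X_L = ωL = 106 Ω
X_C = 1/(ωC) = 59.8 Ω
Branch 1 (R+jX_L): Z₁ = 370 + j106 Ω, |Z₁| = 385 Ω
Branch 2 (−jX_C): Z₂ = −j59.8 Ω
Parallel: Z = Z₁Z₂/(Z₁+Z₂), |Z| = 61.8 Ω, ∠Z = -81.1°
I = V/|Z| = 120/61.8 = 1.94 A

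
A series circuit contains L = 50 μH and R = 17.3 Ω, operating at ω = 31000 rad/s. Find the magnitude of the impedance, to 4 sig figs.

X_L = ωL = 1.550 Ω
Z = 17.30 + j1.550 Ω
|Z| = √(17.30² + 1.550²) = 17.37 Ω

17.37 Ω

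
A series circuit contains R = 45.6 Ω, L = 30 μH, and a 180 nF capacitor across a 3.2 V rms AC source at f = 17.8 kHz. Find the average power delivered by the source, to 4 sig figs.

ω = 2πf = 111800 rad/s
X_L = ωL = 3.355 Ω
X_C = 1/(ωC) = 49.67 Ω
Net reactance X = X_L − X_C = -46.32 Ω
Z = 45.60 − j46.32 Ω
|Z| = √(45.60² + 46.32²) = 65.00 Ω
∠Z = arctan(-46.32/45.60) = -45.45°
I = V/|Z| = 49.23 mA
P = VI cos φ = 3.2 × 0.04923 × cos(-45.45°) = 110.5 mW

110.5 mW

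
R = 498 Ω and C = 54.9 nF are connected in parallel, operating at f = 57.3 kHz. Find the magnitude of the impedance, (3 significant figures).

50.3 Ω

ω = 2πf = 360000 rad/s
X_C = 1/(ωC) = 50.6 Ω
Parallel: admittances add. Y = 1/R + jωC
Y = (0.00201 + j0.0198) S
|Y| = 0.0199 S → |Z| = 1/|Y| = 50.3 Ω, ∠Z = −∠Y = -84.2°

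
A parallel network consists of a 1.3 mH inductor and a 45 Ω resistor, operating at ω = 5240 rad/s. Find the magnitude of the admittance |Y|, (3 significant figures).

X_L = ωL = 6.81 Ω
Parallel: admittances add. Y = 1/R + 1/(jωL)
Y = (0.0222 − j0.147) S
|Y| = 0.148 S → |Z| = 1/|Y| = 6.74 Ω, ∠Z = −∠Y = 81.4°

148 mS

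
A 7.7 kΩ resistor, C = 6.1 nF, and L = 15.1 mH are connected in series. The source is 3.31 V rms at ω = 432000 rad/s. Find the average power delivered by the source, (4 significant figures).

X_L = ωL = 6523 Ω
X_C = 1/(ωC) = 379.5 Ω
Net reactance X = X_L − X_C = 6144 Ω
Z = 7700 + j6144 Ω
|Z| = √(7700² + 6144²) = 9851 Ω
∠Z = arctan(6144/7700) = 38.59°
I = V/|Z| = 336.0 μA
P = VI cos φ = 3.31 × 0.0003360 × cos(38.59°) = 869.4 μW

869.4 μW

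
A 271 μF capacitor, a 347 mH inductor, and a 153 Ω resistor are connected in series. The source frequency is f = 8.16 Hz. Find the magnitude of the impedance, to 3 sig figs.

ω = 2πf = 51.27 rad/s
X_L = ωL = 17.8 Ω
X_C = 1/(ωC) = 72.0 Ω
Net reactance X = X_L − X_C = -54.2 Ω
Z = 153 − j54.2 Ω
|Z| = √(153² + 54.2²) = 162 Ω

162 Ω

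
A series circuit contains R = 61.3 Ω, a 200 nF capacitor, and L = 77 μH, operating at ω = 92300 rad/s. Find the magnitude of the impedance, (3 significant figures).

77.3 Ω

X_L = ωL = 7.11 Ω
X_C = 1/(ωC) = 54.2 Ω
Net reactance X = X_L − X_C = -47.1 Ω
Z = 61.3 − j47.1 Ω
|Z| = √(61.3² + 47.1²) = 77.3 Ω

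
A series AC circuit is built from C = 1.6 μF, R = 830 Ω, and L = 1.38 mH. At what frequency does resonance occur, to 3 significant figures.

3.39 kHz

ω₀ = 1/√(LC) = 1/√(0.00138 × 1.6e-06) = 21280 rad/s
f₀ = ω₀/(2π) = 3.39 kHz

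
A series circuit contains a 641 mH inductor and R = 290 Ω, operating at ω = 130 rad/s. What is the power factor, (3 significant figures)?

X_L = ωL = 83.3 Ω
Z = 290 + j83.3 Ω
|Z| = √(290² + 83.3²) = 302 Ω
∠Z = arctan(83.3/290) = 16.0°
cos φ = cos(16.0°) = 0.961

0.961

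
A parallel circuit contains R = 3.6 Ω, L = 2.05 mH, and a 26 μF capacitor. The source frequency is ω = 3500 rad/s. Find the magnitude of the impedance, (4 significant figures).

X_L = ωL = 7.175 Ω
X_C = 1/(ωC) = 10.99 Ω
Parallel: admittances add. Y = 1/R + 1/(jωL) + jωC
Y = (0.2778 − j0.04837) S
|Y| = 0.2820 S → |Z| = 1/|Y| = 3.547 Ω, ∠Z = −∠Y = 9.879°

3.547 Ω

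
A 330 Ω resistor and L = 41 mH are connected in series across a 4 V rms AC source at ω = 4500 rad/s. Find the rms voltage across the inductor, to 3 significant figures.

X_L = ωL = 184 Ω
Z = 330 + j184 Ω
|Z| = √(330² + 184²) = 378 Ω
I = V/|Z| = 10.6 mA
V_L = I·|Z_L| = 0.0106 × 184 = 1.95 V

1.95 V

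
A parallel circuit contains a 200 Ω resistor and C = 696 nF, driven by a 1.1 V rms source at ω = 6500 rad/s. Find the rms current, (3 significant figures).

7.42 mA

X_C = 1/(ωC) = 221 Ω
Parallel: admittances add. Y = 1/R + jωC
Y = (0.00500 + j0.00452) S
|Y| = 0.00674 S → |Z| = 1/|Y| = 148 Ω, ∠Z = −∠Y = -42.1°
I = V/|Z| = 1.1/148 = 7.42 mA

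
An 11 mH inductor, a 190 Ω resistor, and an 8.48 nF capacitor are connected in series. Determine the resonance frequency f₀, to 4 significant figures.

16.48 kHz

ω₀ = 1/√(LC) = 1/√(0.011 × 8.48e-09) = 103500 rad/s
f₀ = ω₀/(2π) = 16.48 kHz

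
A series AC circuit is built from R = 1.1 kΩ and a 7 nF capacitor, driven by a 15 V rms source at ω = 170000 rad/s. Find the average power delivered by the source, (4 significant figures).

129.2 mW

X_C = 1/(ωC) = 840.3 Ω
Z = 1100 − j840.3 Ω
|Z| = √(1100² + 840.3²) = 1384 Ω
∠Z = arctan(-840.3/1100) = -37.38°
I = V/|Z| = 10.84 mA
P = VI cos φ = 15 × 0.01084 × cos(-37.38°) = 129.2 mW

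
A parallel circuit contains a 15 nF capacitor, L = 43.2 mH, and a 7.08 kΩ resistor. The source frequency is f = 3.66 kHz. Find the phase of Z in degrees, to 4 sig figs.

77.95°

ω = 2πf = 23000 rad/s
X_L = ωL = 993.4 Ω
X_C = 1/(ωC) = 2899 Ω
Parallel: admittances add. Y = 1/R + 1/(jωL) + jωC
Y = (0.0001412 − j0.0006616) S
|Y| = 0.0006766 S → |Z| = 1/|Y| = 1478 Ω, ∠Z = −∠Y = 77.95°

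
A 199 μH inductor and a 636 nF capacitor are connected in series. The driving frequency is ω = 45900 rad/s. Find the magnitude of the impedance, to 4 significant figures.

X_L = ωL = 9.134 Ω
X_C = 1/(ωC) = 34.26 Ω
Net reactance X = X_L − X_C = -25.12 Ω
Z = − j25.12 Ω
|Z| = √(0² + 25.12²) = 25.12 Ω

25.12 Ω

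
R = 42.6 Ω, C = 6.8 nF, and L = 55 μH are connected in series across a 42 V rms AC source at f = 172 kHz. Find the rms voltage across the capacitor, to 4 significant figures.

65.18 V

ω = 2πf = 1.081e+06 rad/s
X_L = ωL = 59.44 Ω
X_C = 1/(ωC) = 136.1 Ω
Net reactance X = X_L − X_C = -76.64 Ω
Z = 42.60 − j76.64 Ω
|Z| = √(42.60² + 76.64²) = 87.68 Ω
I = V/|Z| = 479.0 mA
V_C = I·|Z_C| = 0.4790 × 136.1 = 65.18 V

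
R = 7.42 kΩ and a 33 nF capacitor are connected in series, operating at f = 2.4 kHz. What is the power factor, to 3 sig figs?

ω = 2πf = 15080 rad/s
X_C = 1/(ωC) = 2010 Ω
Z = 7420 − j2010 Ω
|Z| = √(7420² + 2010²) = 7690 Ω
∠Z = arctan(-2010/7420) = -15.2°
cos φ = cos(-15.2°) = 0.965

0.965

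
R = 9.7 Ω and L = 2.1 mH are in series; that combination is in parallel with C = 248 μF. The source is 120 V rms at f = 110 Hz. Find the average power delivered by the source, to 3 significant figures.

ω = 2πf = 691.2 rad/s
X_L = ωL = 1.45 Ω
X_C = 1/(ωC) = 5.83 Ω
Branch 1 (R+jX_L): Z₁ = 9.70 + j1.45 Ω, |Z₁| = 9.81 Ω
Branch 2 (−jX_C): Z₂ = −j5.83 Ω
Parallel: Z = Z₁Z₂/(Z₁+Z₂), |Z| = 5.38 Ω, ∠Z = -57.2°
I = V/|Z| = 22.3 A
P = VI cos φ = 120 × 22.3 × cos(-57.2°) = 1.45 kW

1.45 kW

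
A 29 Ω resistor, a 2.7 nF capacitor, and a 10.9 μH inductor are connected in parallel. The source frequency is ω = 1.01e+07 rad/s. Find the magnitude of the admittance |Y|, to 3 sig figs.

39.0 mS

X_L = ωL = 110 Ω
X_C = 1/(ωC) = 36.7 Ω
Parallel: admittances add. Y = 1/R + 1/(jωL) + jωC
Y = (0.0345 + j0.0182) S
|Y| = 0.0390 S → |Z| = 1/|Y| = 25.7 Ω, ∠Z = −∠Y = -27.8°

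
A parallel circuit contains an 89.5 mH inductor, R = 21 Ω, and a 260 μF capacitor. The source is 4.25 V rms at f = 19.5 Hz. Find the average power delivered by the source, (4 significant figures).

ω = 2πf = 122.5 rad/s
X_L = ωL = 10.97 Ω
X_C = 1/(ωC) = 31.39 Ω
Parallel: admittances add. Y = 1/R + 1/(jωL) + jωC
Y = (0.04762 − j0.05934) S
|Y| = 0.07608 S → |Z| = 1/|Y| = 13.14 Ω, ∠Z = −∠Y = 51.25°
I = V/|Z| = 323.3 mA
P = VI cos φ = 4.25 × 0.3233 × cos(51.25°) = 860.1 mW

860.1 mW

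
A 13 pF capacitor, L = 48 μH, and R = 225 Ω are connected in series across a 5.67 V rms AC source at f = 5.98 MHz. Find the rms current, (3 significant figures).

17.1 mA

ω = 2πf = 3.757e+07 rad/s
X_L = ωL = 1800 Ω
X_C = 1/(ωC) = 2050 Ω
Net reactance X = X_L − X_C = -244 Ω
Z = 225 − j244 Ω
|Z| = √(225² + 244²) = 332 Ω
I = V/|Z| = 5.67/332 = 17.1 mA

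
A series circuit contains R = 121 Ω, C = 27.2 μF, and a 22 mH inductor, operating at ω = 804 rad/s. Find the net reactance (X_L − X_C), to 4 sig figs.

-28.04 Ω

X_L = ωL = 17.69 Ω
X_C = 1/(ωC) = 45.73 Ω
X = 17.69 − 45.73 = -28.04 Ω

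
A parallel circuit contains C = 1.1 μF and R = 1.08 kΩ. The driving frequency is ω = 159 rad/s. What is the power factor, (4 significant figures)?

X_C = 1/(ωC) = 5718 Ω
Parallel: admittances add. Y = 1/R + jωC
Y = (0.0009259 + j0.0001749) S
|Y| = 0.0009423 S → |Z| = 1/|Y| = 1061 Ω, ∠Z = −∠Y = -10.70°
cos φ = cos(-10.70°) = 0.9826

0.9826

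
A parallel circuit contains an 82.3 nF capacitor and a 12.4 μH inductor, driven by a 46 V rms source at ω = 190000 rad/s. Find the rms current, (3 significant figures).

18.8 A

X_L = ωL = 2.36 Ω
X_C = 1/(ωC) = 64.0 Ω
Parallel: admittances add. Y = 1/(jωL) + jωC
Y = (0 − j0.409) S
|Y| = 0.409 S → |Z| = 1/|Y| = 2.45 Ω, ∠Z = −∠Y = 90.0°
I = V/|Z| = 46/2.45 = 18.8 A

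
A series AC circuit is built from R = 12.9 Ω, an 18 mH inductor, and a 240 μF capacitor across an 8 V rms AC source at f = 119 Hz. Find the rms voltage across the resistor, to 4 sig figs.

6.826 V

ω = 2πf = 747.7 rad/s
X_L = ωL = 13.46 Ω
X_C = 1/(ωC) = 5.573 Ω
Net reactance X = X_L − X_C = 7.886 Ω
Z = 12.90 + j7.886 Ω
|Z| = √(12.90² + 7.886²) = 15.12 Ω
I = V/|Z| = 529.1 mA
V_R = I·|Z_R| = 0.5291 × 12.90 = 6.826 V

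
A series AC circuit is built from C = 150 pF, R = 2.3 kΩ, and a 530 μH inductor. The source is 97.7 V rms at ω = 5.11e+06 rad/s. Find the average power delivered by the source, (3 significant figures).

X_L = ωL = 2710 Ω
X_C = 1/(ωC) = 1300 Ω
Net reactance X = X_L − X_C = 1400 Ω
Z = 2300 + j1400 Ω
|Z| = √(2300² + 1400²) = 2690 Ω
∠Z = arctan(1400/2300) = 31.4°
I = V/|Z| = 36.3 mA
P = VI cos φ = 97.7 × 0.0363 × cos(31.4°) = 3.02 W

3.02 W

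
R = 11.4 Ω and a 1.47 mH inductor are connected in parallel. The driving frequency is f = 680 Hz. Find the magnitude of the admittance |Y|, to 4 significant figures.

181.8 mS

ω = 2πf = 4273 rad/s
X_L = ωL = 6.281 Ω
Parallel: admittances add. Y = 1/R + 1/(jωL)
Y = (0.08772 − j0.1592) S
|Y| = 0.1818 S → |Z| = 1/|Y| = 5.501 Ω, ∠Z = −∠Y = 61.15°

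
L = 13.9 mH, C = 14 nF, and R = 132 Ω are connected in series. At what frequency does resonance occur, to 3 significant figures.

11.4 kHz

ω₀ = 1/√(LC) = 1/√(0.0139 × 1.4e-08) = 71690 rad/s
f₀ = ω₀/(2π) = 11.4 kHz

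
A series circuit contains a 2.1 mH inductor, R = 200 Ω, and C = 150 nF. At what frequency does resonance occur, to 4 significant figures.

8.967 kHz

ω₀ = 1/√(LC) = 1/√(0.0021 × 1.5e-07) = 56340 rad/s
f₀ = ω₀/(2π) = 8.967 kHz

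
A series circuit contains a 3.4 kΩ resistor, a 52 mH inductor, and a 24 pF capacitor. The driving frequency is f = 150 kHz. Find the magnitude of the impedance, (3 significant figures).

5880 Ω

ω = 2πf = 942500 rad/s
X_L = ωL = 49000 Ω
X_C = 1/(ωC) = 44200 Ω
Net reactance X = X_L − X_C = 4800 Ω
Z = 3400 + j4800 Ω
|Z| = √(3400² + 4800²) = 5880 Ω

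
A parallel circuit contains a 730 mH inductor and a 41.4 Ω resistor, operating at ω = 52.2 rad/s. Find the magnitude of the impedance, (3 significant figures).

28.0 Ω

X_L = ωL = 38.1 Ω
Parallel: admittances add. Y = 1/R + 1/(jωL)
Y = (0.0242 − j0.0262) S
|Y| = 0.0357 S → |Z| = 1/|Y| = 28.0 Ω, ∠Z = −∠Y = 47.4°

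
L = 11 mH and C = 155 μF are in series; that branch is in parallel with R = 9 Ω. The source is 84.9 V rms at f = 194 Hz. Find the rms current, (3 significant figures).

ω = 2πf = 1219 rad/s
X_L = ωL = 13.4 Ω
X_C = 1/(ωC) = 5.29 Ω
Branch 1: Z₁ = R = 9.00 Ω
Branch 2 (series LC): Z₂ = j(X_L − X_C) = j8.12 Ω
Parallel: Z = Z₁Z₂/(Z₁+Z₂), |Z| = 6.03 Ω, ∠Z = 48.0°
I = V/|Z| = 84.9/6.03 = 14.1 A

14.1 A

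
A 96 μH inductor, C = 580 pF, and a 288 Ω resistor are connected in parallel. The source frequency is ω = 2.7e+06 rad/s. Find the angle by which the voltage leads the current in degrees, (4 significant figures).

33.43°

X_L = ωL = 259.2 Ω
X_C = 1/(ωC) = 638.6 Ω
Parallel: admittances add. Y = 1/R + 1/(jωL) + jωC
Y = (0.003472 − j0.002292) S
|Y| = 0.004160 S → |Z| = 1/|Y| = 240.4 Ω, ∠Z = −∠Y = 33.43°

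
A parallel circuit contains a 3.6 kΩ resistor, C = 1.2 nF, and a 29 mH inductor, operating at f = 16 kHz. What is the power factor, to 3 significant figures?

ω = 2πf = 100500 rad/s
X_L = ωL = 2920 Ω
X_C = 1/(ωC) = 8290 Ω
Parallel: admittances add. Y = 1/R + 1/(jωL) + jωC
Y = (0.000278 − j0.000222) S
|Y| = 0.000356 S → |Z| = 1/|Y| = 2810 Ω, ∠Z = −∠Y = 38.7°
cos φ = cos(38.7°) = 0.781

0.781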